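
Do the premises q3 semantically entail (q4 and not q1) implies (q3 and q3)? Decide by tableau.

Initial set: {q3; not ((q4 and not q1) implies (q3 and q3))}.
not ((q4 and not q1) implies (q3 and q3)): α-rule — add (q4 and not q1), not (q3 and q3).
(q4 and not q1): α-rule — add q4, not q1.
not (q3 and q3): β-rule — branch into not q3  //  not q3.
  branch 1 (add not q3):
    × closes — contains both q3 and not q3.
  branch 2 (add not q3):
    × closes — contains both q3 and not q3.
All 2 branches close.
Every branch closed, so the premises entail the conclusion.

Yes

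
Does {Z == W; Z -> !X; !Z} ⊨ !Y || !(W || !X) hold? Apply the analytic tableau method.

No

Initial set: {(Z == W); (Z -> !X); !Z; !(!Y || !(W || !X))}.
!(!Y || !(W || !X)): α-rule — add !!Y, !!(W || !X).
(Z == W): β-rule — branch into Z, W  //  !Z, !W.
  branch 1 (add Z, W):
    × closes — contains both Z and !Z.
  branch 2 (add !Z, !W):
    (Z -> !X): β-rule — branch into !Z  //  !X.
      branch 2.1 (add !Z):
        !!(W || !X): β-rule — branch into W  //  !X.
          branch 2.1.1 (add W):
            × closes — contains both W and !W.
          branch 2.1.2 (add !X):
            ○ open, literals {W=false, X=false, Y=true, Z=false}.
      branch 2.2 (add !X):
        !!(W || !X): β-rule — branch into W  //  !X.
          branch 2.2.1 (add W):
            × closes — contains both W and !W.
          branch 2.2.2 (add !X):
            ○ open, literals {W=false, X=false, Y=true, Z=false}.
3 branches closed, 2 open.
An open branch gives a countermodel: W=false, X=false, Y=true, Z=false (unmentioned atoms arbitrary); the premises hold there but the conclusion fails.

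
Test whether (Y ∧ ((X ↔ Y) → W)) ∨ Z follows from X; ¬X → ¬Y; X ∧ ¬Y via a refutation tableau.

No

Initial set: {T X; T (¬X → ¬Y); T (X ∧ ¬Y); F ((Y ∧ ((X ↔ Y) → W)) ∨ Z)}.
T (X ∧ ¬Y): α-rule — add T X, T ¬Y.
F ((Y ∧ ((X ↔ Y) → W)) ∨ Z): α-rule — add F (Y ∧ ((X ↔ Y) → W)), F Z.
T (¬X → ¬Y): β-rule — branch into F ¬X  //  T ¬Y.
  branch 1 (add F ¬X):
    F (Y ∧ ((X ↔ Y) → W)): β-rule — branch into F Y  //  F ((X ↔ Y) → W).
      branch 1.1 (add F Y):
        ○ open, literals {X=true, Y=false, Z=false}.
      branch 1.2 (add F ((X ↔ Y) → W)):
        F ((X ↔ Y) → W): α-rule — add T (X ↔ Y), F W.
        T (X ↔ Y): β-rule — branch into T X, T Y  //  F X, F Y.
          branch 1.2.1 (add T X, T Y):
            × closes — contains both Y and ¬Y.
          branch 1.2.2 (add F X, F Y):
            × closes — contains both X and ¬X.
  branch 2 (add T ¬Y):
    F (Y ∧ ((X ↔ Y) → W)): β-rule — branch into F Y  //  F ((X ↔ Y) → W).
      branch 2.1 (add F Y):
        ○ open, literals {X=true, Y=false, Z=false}.
      branch 2.2 (add F ((X ↔ Y) → W)):
        F ((X ↔ Y) → W): α-rule — add T (X ↔ Y), F W.
        T (X ↔ Y): β-rule — branch into T X, T Y  //  F X, F Y.
          branch 2.2.1 (add T X, T Y):
            × closes — contains both Y and ¬Y.
          branch 2.2.2 (add F X, F Y):
            × closes — contains both X and ¬X.
4 branches closed, 2 open.
An open branch gives a countermodel: X=true, Y=false, Z=false (unmentioned atoms arbitrary); the premises hold there but the conclusion fails.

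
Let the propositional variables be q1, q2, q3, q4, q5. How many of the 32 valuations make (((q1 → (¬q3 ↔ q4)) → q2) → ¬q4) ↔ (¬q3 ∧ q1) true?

14

Initial set: {((((q1 → (¬q3 ↔ q4)) → q2) → ¬q4) ↔ (¬q3 ∧ q1))}.
((((q1 → (¬q3 ↔ q4)) → q2) → ¬q4) ↔ (¬q3 ∧ q1)): β-rule — branch into (((q1 → (¬q3 ↔ q4)) → q2) → ¬q4), (¬q3 ∧ q1)  //  ¬(((q1 → (¬q3 ↔ q4)) → q2) → ¬q4), ¬(¬q3 ∧ q1).
  branch 1 (add (((q1 → (¬q3 ↔ q4)) → q2) → ¬q4), (¬q3 ∧ q1)):
    (¬q3 ∧ q1): α-rule — add ¬q3, q1.
    (((q1 → (¬q3 ↔ q4)) → q2) → ¬q4): β-rule — branch into ¬((q1 → (¬q3 ↔ q4)) → q2)  //  ¬q4.
      branch 1.1 (add ¬((q1 → (¬q3 ↔ q4)) → q2)):
        ¬((q1 → (¬q3 ↔ q4)) → q2): α-rule — add (q1 → (¬q3 ↔ q4)), ¬q2.
        (q1 → (¬q3 ↔ q4)): β-rule — branch into ¬q1  //  (¬q3 ↔ q4).
          branch 1.1.1 (add ¬q1):
            × closes — contains both q1 and ¬q1.
          branch 1.1.2 (add (¬q3 ↔ q4)):
            (¬q3 ↔ q4): β-rule — branch into ¬q3, q4  //  ¬¬q3, ¬q4.
              branch 1.1.2.1 (add ¬q3, q4):
                ○ open, literals {q1=T, q2=F, q3=F, q4=T}.
              branch 1.1.2.2 (add ¬¬q3, ¬q4):
                × closes — contains both q3 and ¬q3.
      branch 1.2 (add ¬q4):
        ○ open, literals {q1=T, q3=F, q4=F}.
  branch 2 (add ¬(((q1 → (¬q3 ↔ q4)) → q2) → ¬q4), ¬(¬q3 ∧ q1)):
    ¬(((q1 → (¬q3 ↔ q4)) → q2) → ¬q4): α-rule — add ((q1 → (¬q3 ↔ q4)) → q2), ¬¬q4.
    ¬(¬q3 ∧ q1): β-rule — branch into ¬¬q3  //  ¬q1.
      branch 2.1 (add ¬¬q3):
        ((q1 → (¬q3 ↔ q4)) → q2): β-rule — branch into ¬(q1 → (¬q3 ↔ q4))  //  q2.
          branch 2.1.1 (add ¬(q1 → (¬q3 ↔ q4))):
            ¬(q1 → (¬q3 ↔ q4)): α-rule — add q1, ¬(¬q3 ↔ q4).
            ¬(¬q3 ↔ q4): β-rule — branch into ¬q3, ¬q4  //  ¬¬q3, q4.
              branch 2.1.1.1 (add ¬q3, ¬q4):
                × closes — contains both q3 and ¬q3.
              branch 2.1.1.2 (add ¬¬q3, q4):
                ○ open, literals {q1=T, q3=T, q4=T}.
          branch 2.1.2 (add q2):
            ○ open, literals {q2=T, q3=T, q4=T}.
      branch 2.2 (add ¬q1):
        ((q1 → (¬q3 ↔ q4)) → q2): β-rule — branch into ¬(q1 → (¬q3 ↔ q4))  //  q2.
          branch 2.2.1 (add ¬(q1 → (¬q3 ↔ q4))):
            ¬(q1 → (¬q3 ↔ q4)): α-rule — add q1, ¬(¬q3 ↔ q4).
            × closes — contains both q1 and ¬q1.
          branch 2.2.2 (add q2):
            ○ open, literals {q1=F, q2=T, q4=T}.
4 branches closed, 5 open.
Each open branch fixes some atoms; the unmentioned ones are free. Counting distinct full assignments: branch {q1=T, q2=F, q3=F, q4=T} (q5) contributes 2 new; branch {q1=T, q3=F, q4=F} (q2, q5) contributes 4 new; branch {q1=T, q3=T, q4=T} (q2, q5) contributes 4 new; branch {q2=T, q3=T, q4=T} (q1, q5) contributes 2 new; branch {q1=F, q2=T, q4=T} (q3, q5) contributes 2 new. Total: 14.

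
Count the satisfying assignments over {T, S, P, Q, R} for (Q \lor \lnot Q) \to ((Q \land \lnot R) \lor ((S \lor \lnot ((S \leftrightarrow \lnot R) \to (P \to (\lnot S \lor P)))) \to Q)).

24

Initial set: {((Q \lor \lnot Q) \to ((Q \land \lnot R) \lor ((S \lor \lnot ((S \leftrightarrow \lnot R) \to (P \to (\lnot S \lor P)))) \to Q)))}.
((Q \lor \lnot Q) \to ((Q \land \lnot R) \lor ((S \lor \lnot ((S \leftrightarrow \lnot R) \to (P \to (\lnot S \lor P)))) \to Q))): β-rule — branch into \lnot (Q \lor \lnot Q)  //  ((Q \land \lnot R) \lor ((S \lor \lnot ((S \leftrightarrow \lnot R) \to (P \to (\lnot S \lor P)))) \to Q)).
  branch 1 (add \lnot (Q \lor \lnot Q)):
    \lnot (Q \lor \lnot Q): α-rule — add \lnot Q, \lnot \lnot Q.
    × closes — contains both Q and \lnot Q.
  branch 2 (add ((Q \land \lnot R) \lor ((S \lor \lnot ((S \leftrightarrow \lnot R) \to (P \to (\lnot S \lor P)))) \to Q))):
    ((Q \land \lnot R) \lor ((S \lor \lnot ((S \leftrightarrow \lnot R) \to (P \to (\lnot S \lor P)))) \to Q)): β-rule — branch into (Q \land \lnot R)  //  ((S \lor \lnot ((S \leftrightarrow \lnot R) \to (P \to (\lnot S \lor P)))) \to Q).
      branch 2.1 (add (Q \land \lnot R)):
        (Q \land \lnot R): α-rule — add Q, \lnot R.
        ○ open, literals {Q=1, R=0}.
      branch 2.2 (add ((S \lor \lnot ((S \leftrightarrow \lnot R) \to (P \to (\lnot S \lor P)))) \to Q)):
        ((S \lor \lnot ((S \leftrightarrow \lnot R) \to (P \to (\lnot S \lor P)))) \to Q): β-rule — branch into \lnot (S \lor \lnot ((S \leftrightarrow \lnot R) \to (P \to (\lnot S \lor P))))  //  Q.
          branch 2.2.1 (add \lnot (S \lor \lnot ((S \leftrightarrow \lnot R) \to (P \to (\lnot S \lor P))))):
            \lnot (S \lor \lnot ((S \leftrightarrow \lnot R) \to (P \to (\lnot S \lor P)))): α-rule — add \lnot S, \lnot \lnot ((S \leftrightarrow \lnot R) \to (P \to (\lnot S \lor P))).
            \lnot \lnot ((S \leftrightarrow \lnot R) \to (P \to (\lnot S \lor P))): β-rule — branch into \lnot (S \leftrightarrow \lnot R)  //  (P \to (\lnot S \lor P)).
              branch 2.2.1.1 (add \lnot (S \leftrightarrow \lnot R)):
                \lnot (S \leftrightarrow \lnot R): β-rule — branch into S, \lnot \lnot R  //  \lnot S, \lnot R.
                  branch 2.2.1.1.1 (add S, \lnot \lnot R):
                    × closes — contains both S and \lnot S.
                  branch 2.2.1.1.2 (add \lnot S, \lnot R):
                    ○ open, literals {R=0, S=0}.
              branch 2.2.1.2 (add (P \to (\lnot S \lor P))):
                (P \to (\lnot S \lor P)): β-rule — branch into \lnot P  //  (\lnot S \lor P).
                  branch 2.2.1.2.1 (add \lnot P):
                    ○ open, literals {P=0, S=0}.
                  branch 2.2.1.2.2 (add (\lnot S \lor P)):
                    (\lnot S \lor P): β-rule — branch into \lnot S  //  P.
                      branch 2.2.1.2.2.1 (add \lnot S):
                        ○ open, literals {S=0}.
                      branch 2.2.1.2.2.2 (add P):
                        ○ open, literals {P=1, S=0}.
          branch 2.2.2 (add Q):
            ○ open, literals {Q=1}.
2 branches closed, 6 open.
Each open branch fixes some atoms; the unmentioned ones are free. Counting distinct full assignments: branch {Q=1, R=0} (T, S, P) contributes 8 new; branch {R=0, S=0} (T, P, Q) contributes 4 new; branch {P=0, S=0} (T, Q, R) contributes 4 new; branch {S=0} (T, P, Q, R) contributes 4 new; branch {P=1, S=0} (T, Q, R) contributes 0 new; branch {Q=1} (T, S, P, R) contributes 4 new. Total: 24.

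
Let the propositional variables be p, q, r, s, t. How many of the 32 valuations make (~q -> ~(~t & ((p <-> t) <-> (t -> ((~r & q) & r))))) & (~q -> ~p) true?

20

Initial set: {((~q -> ~(~t & ((p <-> t) <-> (t -> ((~r & q) & r))))) & (~q -> ~p))}.
((~q -> ~(~t & ((p <-> t) <-> (t -> ((~r & q) & r))))) & (~q -> ~p)): α-rule — add (~q -> ~(~t & ((p <-> t) <-> (t -> ((~r & q) & r))))), (~q -> ~p).
(~q -> ~(~t & ((p <-> t) <-> (t -> ((~r & q) & r))))): β-rule — branch into ~~q  //  ~(~t & ((p <-> t) <-> (t -> ((~r & q) & r)))).
  branch 1 (add ~~q):
    (~q -> ~p): β-rule — branch into ~~q  //  ~p.
      branch 1.1 (add ~~q):
        ○ open, literals {q=1}.
      branch 1.2 (add ~p):
        ○ open, literals {p=0, q=1}.
  branch 2 (add ~(~t & ((p <-> t) <-> (t -> ((~r & q) & r))))):
    (~q -> ~p): β-rule — branch into ~~q  //  ~p.
      branch 2.1 (add ~~q):
        ~(~t & ((p <-> t) <-> (t -> ((~r & q) & r)))): β-rule — branch into ~~t  //  ~((p <-> t) <-> (t -> ((~r & q) & r))).
          branch 2.1.1 (add ~~t):
            ○ open, literals {q=1, t=1}.
          branch 2.1.2 (add ~((p <-> t) <-> (t -> ((~r & q) & r)))):
            ~((p <-> t) <-> (t -> ((~r & q) & r))): β-rule — branch into (p <-> t), ~(t -> ((~r & q) & r))  //  ~(p <-> t), (t -> ((~r & q) & r)).
              branch 2.1.2.1 (add (p <-> t), ~(t -> ((~r & q) & r))):
                ~(t -> ((~r & q) & r)): α-rule — add t, ~((~r & q) & r).
                (p <-> t): β-rule — branch into p, t  //  ~p, ~t.
                  branch 2.1.2.1.1 (add p, t):
                    ~((~r & q) & r): β-rule — branch into ~(~r & q)  //  ~r.
                      branch 2.1.2.1.1.1 (add ~(~r & q)):
                        ~(~r & q): β-rule — branch into ~~r  //  ~q.
                          branch 2.1.2.1.1.1.1 (add ~~r):
                            ○ open, literals {p=1, q=1, r=1, t=1}.
                          branch 2.1.2.1.1.1.2 (add ~q):
                            × closes — contains both q and ~q.
                      branch 2.1.2.1.1.2 (add ~r):
                        ○ open, literals {p=1, q=1, r=0, t=1}.
                  branch 2.1.2.1.2 (add ~p, ~t):
                    × closes — contains both t and ~t.
              branch 2.1.2.2 (add ~(p <-> t), (t -> ((~r & q) & r))):
                ~(p <-> t): β-rule — branch into p, ~t  //  ~p, t.
                  branch 2.1.2.2.1 (add p, ~t):
                    (t -> ((~r & q) & r)): β-rule — branch into ~t  //  ((~r & q) & r).
                      branch 2.1.2.2.1.1 (add ~t):
                        ○ open, literals {p=1, q=1, t=0}.
                      branch 2.1.2.2.1.2 (add ((~r & q) & r)):
                        ((~r & q) & r): α-rule — add (~r & q), r.
                        (~r & q): α-rule — add ~r, q.
                        × closes — contains both r and ~r.
                  branch 2.1.2.2.2 (add ~p, t):
                    (t -> ((~r & q) & r)): β-rule — branch into ~t  //  ((~r & q) & r).
                      branch 2.1.2.2.2.1 (add ~t):
                        × closes — contains both t and ~t.
                      branch 2.1.2.2.2.2 (add ((~r & q) & r)):
                        ((~r & q) & r): α-rule — add (~r & q), r.
                        (~r & q): α-rule — add ~r, q.
                        × closes — contains both r and ~r.
      branch 2.2 (add ~p):
        ~(~t & ((p <-> t) <-> (t -> ((~r & q) & r)))): β-rule — branch into ~~t  //  ~((p <-> t) <-> (t -> ((~r & q) & r))).
          branch 2.2.1 (add ~~t):
            ○ open, literals {p=0, t=1}.
          branch 2.2.2 (add ~((p <-> t) <-> (t -> ((~r & q) & r)))):
            ~((p <-> t) <-> (t -> ((~r & q) & r))): β-rule — branch into (p <-> t), ~(t -> ((~r & q) & r))  //  ~(p <-> t), (t -> ((~r & q) & r)).
              branch 2.2.2.1 (add (p <-> t), ~(t -> ((~r & q) & r))):
                ~(t -> ((~r & q) & r)): α-rule — add t, ~((~r & q) & r).
                (p <-> t): β-rule — branch into p, t  //  ~p, ~t.
                  branch 2.2.2.1.1 (add p, t):
                    × closes — contains both p and ~p.
                  branch 2.2.2.1.2 (add ~p, ~t):
                    × closes — contains both t and ~t.
              branch 2.2.2.2 (add ~(p <-> t), (t -> ((~r & q) & r))):
                ~(p <-> t): β-rule — branch into p, ~t  //  ~p, t.
                  branch 2.2.2.2.1 (add p, ~t):
                    × closes — contains both p and ~p.
                  branch 2.2.2.2.2 (add ~p, t):
                    (t -> ((~r & q) & r)): β-rule — branch into ~t  //  ((~r & q) & r).
                      branch 2.2.2.2.2.1 (add ~t):
                        × closes — contains both t and ~t.
                      branch 2.2.2.2.2.2 (add ((~r & q) & r)):
                        ((~r & q) & r): α-rule — add (~r & q), r.
                        (~r & q): α-rule — add ~r, q.
                        × closes — contains both r and ~r.
10 branches closed, 7 open.
Each open branch fixes some atoms; the unmentioned ones are free. Counting distinct full assignments: branch {q=1} (p, r, s, t) contributes 16 new; branch {p=0, q=1} (r, s, t) contributes 0 new; branch {q=1, t=1} (p, r, s) contributes 0 new; branch {p=1, q=1, r=1, t=1} (s) contributes 0 new; branch {p=1, q=1, r=0, t=1} (s) contributes 0 new; branch {p=1, q=1, t=0} (r, s) contributes 0 new; branch {p=0, t=1} (q, r, s) contributes 4 new. Total: 20.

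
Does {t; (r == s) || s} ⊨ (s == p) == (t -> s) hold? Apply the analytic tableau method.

No

Initial set: {T t; T ((r == s) || s); F ((s == p) == (t -> s))}.
T ((r == s) || s): β-rule — branch into T (r == s)  //  T s.
  branch 1 (add T (r == s)):
    F ((s == p) == (t -> s)): β-rule — branch into T (s == p), F (t -> s)  //  F (s == p), T (t -> s).
      branch 1.1 (add T (s == p), F (t -> s)):
        F (t -> s): α-rule — add T t, F s.
        T (r == s): β-rule — branch into T r, T s  //  F r, F s.
          branch 1.1.1 (add T r, T s):
            × closes — contains both s and !s.
          branch 1.1.2 (add F r, F s):
            T (s == p): β-rule — branch into T s, T p  //  F s, F p.
              branch 1.1.2.1 (add T s, T p):
                × closes — contains both s and !s.
              branch 1.1.2.2 (add F s, F p):
                ○ open, literals {p=0, r=0, s=0, t=1}.
      branch 1.2 (add F (s == p), T (t -> s)):
        T (r == s): β-rule — branch into T r, T s  //  F r, F s.
          branch 1.2.1 (add T r, T s):
            F (s == p): β-rule — branch into T s, F p  //  F s, T p.
              branch 1.2.1.1 (add T s, F p):
                T (t -> s): β-rule — branch into F t  //  T s.
                  branch 1.2.1.1.1 (add F t):
                    × closes — contains both t and !t.
                  branch 1.2.1.1.2 (add T s):
                    ○ open, literals {p=0, r=1, s=1, t=1}.
              branch 1.2.1.2 (add F s, T p):
                × closes — contains both s and !s.
          branch 1.2.2 (add F r, F s):
            F (s == p): β-rule — branch into T s, F p  //  F s, T p.
              branch 1.2.2.1 (add T s, F p):
                × closes — contains both s and !s.
              branch 1.2.2.2 (add F s, T p):
                T (t -> s): β-rule — branch into F t  //  T s.
                  branch 1.2.2.2.1 (add F t):
                    × closes — contains both t and !t.
                  branch 1.2.2.2.2 (add T s):
                    × closes — contains both s and !s.
  branch 2 (add T s):
    F ((s == p) == (t -> s)): β-rule — branch into T (s == p), F (t -> s)  //  F (s == p), T (t -> s).
      branch 2.1 (add T (s == p), F (t -> s)):
        F (t -> s): α-rule — add T t, F s.
        × closes — contains both s and !s.
      branch 2.2 (add F (s == p), T (t -> s)):
        F (s == p): β-rule — branch into T s, F p  //  F s, T p.
          branch 2.2.1 (add T s, F p):
            T (t -> s): β-rule — branch into F t  //  T s.
              branch 2.2.1.1 (add F t):
                × closes — contains both t and !t.
              branch 2.2.1.2 (add T s):
                ○ open, literals {p=0, s=1, t=1}.
          branch 2.2.2 (add F s, T p):
            × closes — contains both s and !s.
10 branches closed, 3 open.
An open branch gives a countermodel: p=0, r=0, s=0, t=1 (unmentioned atoms arbitrary); the premises hold there but the conclusion fails.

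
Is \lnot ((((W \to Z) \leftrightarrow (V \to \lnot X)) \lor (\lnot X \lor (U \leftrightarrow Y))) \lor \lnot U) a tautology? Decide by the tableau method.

Assume the negation and expand:
Initial set: {F \lnot ((((W \to Z) \leftrightarrow (V \to \lnot X)) \lor (\lnot X \lor (U \leftrightarrow Y))) \lor \lnot U)}.
F \lnot ((((W \to Z) \leftrightarrow (V \to \lnot X)) \lor (\lnot X \lor (U \leftrightarrow Y))) \lor \lnot U): β-rule — branch into T (((W \to Z) \leftrightarrow (V \to \lnot X)) \lor (\lnot X \lor (U \leftrightarrow Y)))  //  T \lnot U.
  branch 1 (add T (((W \to Z) \leftrightarrow (V \to \lnot X)) \lor (\lnot X \lor (U \leftrightarrow Y)))):
    T (((W \to Z) \leftrightarrow (V \to \lnot X)) \lor (\lnot X \lor (U \leftrightarrow Y))): β-rule — branch into T ((W \to Z) \leftrightarrow (V \to \lnot X))  //  T (\lnot X \lor (U \leftrightarrow Y)).
      branch 1.1 (add T ((W \to Z) \leftrightarrow (V \to \lnot X))):
        T ((W \to Z) \leftrightarrow (V \to \lnot X)): β-rule — branch into T (W \to Z), T (V \to \lnot X)  //  F (W \to Z), F (V \to \lnot X).
          branch 1.1.1 (add T (W \to Z), T (V \to \lnot X)):
            T (W \to Z): β-rule — branch into F W  //  T Z.
              branch 1.1.1.1 (add F W):
                T (V \to \lnot X): β-rule — branch into F V  //  T \lnot X.
                  branch 1.1.1.1.1 (add F V):
                    ○ open, literals {V=false, W=false}.
                  branch 1.1.1.1.2 (add T \lnot X):
                    ○ open, literals {W=false, X=false}.
              branch 1.1.1.2 (add T Z):
                T (V \to \lnot X): β-rule — branch into F V  //  T \lnot X.
                  branch 1.1.1.2.1 (add F V):
                    ○ open, literals {V=false, Z=true}.
                  branch 1.1.1.2.2 (add T \lnot X):
                    ○ open, literals {X=false, Z=true}.
          branch 1.1.2 (add F (W \to Z), F (V \to \lnot X)):
            F (W \to Z): α-rule — add T W, F Z.
            F (V \to \lnot X): α-rule — add T V, F \lnot X.
            ○ open, literals {V=true, W=true, X=true, Z=false}.
      branch 1.2 (add T (\lnot X \lor (U \leftrightarrow Y))):
        T (\lnot X \lor (U \leftrightarrow Y)): β-rule — branch into T \lnot X  //  T (U \leftrightarrow Y).
          branch 1.2.1 (add T \lnot X):
            ○ open, literals {X=false}.
          branch 1.2.2 (add T (U \leftrightarrow Y)):
            T (U \leftrightarrow Y): β-rule — branch into T U, T Y  //  F U, F Y.
              branch 1.2.2.1 (add T U, T Y):
                ○ open, literals {U=true, Y=true}.
              branch 1.2.2.2 (add F U, F Y):
                ○ open, literals {U=false, Y=false}.
  branch 2 (add T \lnot U):
    ○ open, literals {U=false}.
0 branches closed, 9 open.
An open branch gives a countermodel: V=false, W=false (unmentioned atoms arbitrary); under it the original formula is false.

Not valid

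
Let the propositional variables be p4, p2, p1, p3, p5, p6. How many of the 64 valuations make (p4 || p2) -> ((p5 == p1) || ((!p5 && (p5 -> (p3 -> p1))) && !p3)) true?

Initial set: {((p4 || p2) -> ((p5 == p1) || ((!p5 && (p5 -> (p3 -> p1))) && !p3)))}.
((p4 || p2) -> ((p5 == p1) || ((!p5 && (p5 -> (p3 -> p1))) && !p3))): β-rule — branch into !(p4 || p2)  //  ((p5 == p1) || ((!p5 && (p5 -> (p3 -> p1))) && !p3)).
  branch 1 (add !(p4 || p2)):
    !(p4 || p2): α-rule — add !p4, !p2.
    ○ open, literals {p2=0, p4=0}.
  branch 2 (add ((p5 == p1) || ((!p5 && (p5 -> (p3 -> p1))) && !p3))):
    ((p5 == p1) || ((!p5 && (p5 -> (p3 -> p1))) && !p3)): β-rule — branch into (p5 == p1)  //  ((!p5 && (p5 -> (p3 -> p1))) && !p3).
      branch 2.1 (add (p5 == p1)):
        (p5 == p1): β-rule — branch into p5, p1  //  !p5, !p1.
          branch 2.1.1 (add p5, p1):
            ○ open, literals {p1=1, p5=1}.
          branch 2.1.2 (add !p5, !p1):
            ○ open, literals {p1=0, p5=0}.
      branch 2.2 (add ((!p5 && (p5 -> (p3 -> p1))) && !p3)):
        ((!p5 && (p5 -> (p3 -> p1))) && !p3): α-rule — add (!p5 && (p5 -> (p3 -> p1))), !p3.
        (!p5 && (p5 -> (p3 -> p1))): α-rule — add !p5, (p5 -> (p3 -> p1)).
        (p5 -> (p3 -> p1)): β-rule — branch into !p5  //  (p3 -> p1).
          branch 2.2.1 (add !p5):
            ○ open, literals {p3=0, p5=0}.
          branch 2.2.2 (add (p3 -> p1)):
            (p3 -> p1): β-rule — branch into !p3  //  p1.
              branch 2.2.2.1 (add !p3):
                ○ open, literals {p3=0, p5=0}.
              branch 2.2.2.2 (add p1):
                ○ open, literals {p1=1, p3=0, p5=0}.
0 branches closed, 6 open.
Each open branch fixes some atoms; the unmentioned ones are free. Counting distinct full assignments: branch {p2=0, p4=0} (p1, p3, p5, p6) contributes 16 new; branch {p1=1, p5=1} (p4, p2, p3, p6) contributes 12 new; branch {p1=0, p5=0} (p4, p2, p3, p6) contributes 12 new; branch {p3=0, p5=0} (p4, p2, p1, p6) contributes 6 new; branch {p3=0, p5=0} (p4, p2, p1, p6) contributes 0 new; branch {p1=1, p3=0, p5=0} (p4, p2, p6) contributes 0 new. Total: 46.

46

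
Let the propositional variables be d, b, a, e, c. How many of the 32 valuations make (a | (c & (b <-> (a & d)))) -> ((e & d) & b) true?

14

Initial set: {T ((a | (c & (b <-> (a & d)))) -> ((e & d) & b))}.
T ((a | (c & (b <-> (a & d)))) -> ((e & d) & b)): β-rule — branch into F (a | (c & (b <-> (a & d))))  //  T ((e & d) & b).
  branch 1 (add F (a | (c & (b <-> (a & d))))):
    F (a | (c & (b <-> (a & d)))): α-rule — add F a, F (c & (b <-> (a & d))).
    F (c & (b <-> (a & d))): β-rule — branch into F c  //  F (b <-> (a & d)).
      branch 1.1 (add F c):
        ○ open, literals {a=0, c=0}.
      branch 1.2 (add F (b <-> (a & d))):
        F (b <-> (a & d)): β-rule — branch into T b, F (a & d)  //  F b, T (a & d).
          branch 1.2.1 (add T b, F (a & d)):
            F (a & d): β-rule — branch into F a  //  F d.
              branch 1.2.1.1 (add F a):
                ○ open, literals {a=0, b=1}.
              branch 1.2.1.2 (add F d):
                ○ open, literals {a=0, b=1, d=0}.
          branch 1.2.2 (add F b, T (a & d)):
            T (a & d): α-rule — add T a, T d.
            × closes — contains both a and ~a.
  branch 2 (add T ((e & d) & b)):
    T ((e & d) & b): α-rule — add T (e & d), T b.
    T (e & d): α-rule — add T e, T d.
    ○ open, literals {b=1, d=1, e=1}.
1 branch closed, 4 open.
Each open branch fixes some atoms; the unmentioned ones are free. Counting distinct full assignments: branch {a=0, c=0} (d, b, e) contributes 8 new; branch {a=0, b=1} (d, e, c) contributes 4 new; branch {a=0, b=1, d=0} (e, c) contributes 0 new; branch {b=1, d=1, e=1} (a, c) contributes 2 new. Total: 14.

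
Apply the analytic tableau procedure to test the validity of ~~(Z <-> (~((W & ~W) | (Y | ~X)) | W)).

Assume the negation and expand:
Initial set: {F ~~(Z <-> (~((W & ~W) | (Y | ~X)) | W))}.
F ~~(Z <-> (~((W & ~W) | (Y | ~X)) | W)): drop double negation, giving F (Z <-> (~((W & ~W) | (Y | ~X)) | W)).
F (Z <-> (~((W & ~W) | (Y | ~X)) | W)): β-rule — branch into T Z, F (~((W & ~W) | (Y | ~X)) | W)  //  F Z, T (~((W & ~W) | (Y | ~X)) | W).
  branch 1 (add T Z, F (~((W & ~W) | (Y | ~X)) | W)):
    F (~((W & ~W) | (Y | ~X)) | W): α-rule — add F ~((W & ~W) | (Y | ~X)), F W.
    F ~((W & ~W) | (Y | ~X)): β-rule — branch into T (W & ~W)  //  T (Y | ~X).
      branch 1.1 (add T (W & ~W)):
        T (W & ~W): α-rule — add T W, T ~W.
        × closes — contains both W and ~W.
      branch 1.2 (add T (Y | ~X)):
        T (Y | ~X): β-rule — branch into T Y  //  T ~X.
          branch 1.2.1 (add T Y):
            ○ open, literals {W=0, Y=1, Z=1}.
          branch 1.2.2 (add T ~X):
            ○ open, literals {W=0, X=0, Z=1}.
  branch 2 (add F Z, T (~((W & ~W) | (Y | ~X)) | W)):
    T (~((W & ~W) | (Y | ~X)) | W): β-rule — branch into T ~((W & ~W) | (Y | ~X))  //  T W.
      branch 2.1 (add T ~((W & ~W) | (Y | ~X))):
        T ~((W & ~W) | (Y | ~X)): α-rule — add F (W & ~W), F (Y | ~X).
        F (Y | ~X): α-rule — add F Y, F ~X.
        F (W & ~W): β-rule — branch into F W  //  F ~W.
          branch 2.1.1 (add F W):
            ○ open, literals {W=0, X=1, Y=0, Z=0}.
          branch 2.1.2 (add F ~W):
            ○ open, literals {W=1, X=1, Y=0, Z=0}.
      branch 2.2 (add T W):
        ○ open, literals {W=1, Z=0}.
1 branch closed, 5 open.
An open branch gives a countermodel: W=0, Y=1, Z=1 (unmentioned atoms arbitrary); under it the original formula is false.

Not valid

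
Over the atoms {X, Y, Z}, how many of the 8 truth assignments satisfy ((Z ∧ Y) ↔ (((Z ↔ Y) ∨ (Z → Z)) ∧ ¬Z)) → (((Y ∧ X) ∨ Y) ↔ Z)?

6

Initial set: {T (((Z ∧ Y) ↔ (((Z ↔ Y) ∨ (Z → Z)) ∧ ¬Z)) → (((Y ∧ X) ∨ Y) ↔ Z))}.
T (((Z ∧ Y) ↔ (((Z ↔ Y) ∨ (Z → Z)) ∧ ¬Z)) → (((Y ∧ X) ∨ Y) ↔ Z)): β-rule — branch into F ((Z ∧ Y) ↔ (((Z ↔ Y) ∨ (Z → Z)) ∧ ¬Z))  //  T (((Y ∧ X) ∨ Y) ↔ Z).
  branch 1 (add F ((Z ∧ Y) ↔ (((Z ↔ Y) ∨ (Z → Z)) ∧ ¬Z))):
    F ((Z ∧ Y) ↔ (((Z ↔ Y) ∨ (Z → Z)) ∧ ¬Z)): β-rule — branch into T (Z ∧ Y), F (((Z ↔ Y) ∨ (Z → Z)) ∧ ¬Z)  //  F (Z ∧ Y), T (((Z ↔ Y) ∨ (Z → Z)) ∧ ¬Z).
      branch 1.1 (add T (Z ∧ Y), F (((Z ↔ Y) ∨ (Z → Z)) ∧ ¬Z)):
        T (Z ∧ Y): α-rule — add T Z, T Y.
        F (((Z ↔ Y) ∨ (Z → Z)) ∧ ¬Z): β-rule — branch into F ((Z ↔ Y) ∨ (Z → Z))  //  F ¬Z.
          branch 1.1.1 (add F ((Z ↔ Y) ∨ (Z → Z))):
            F ((Z ↔ Y) ∨ (Z → Z)): α-rule — add F (Z ↔ Y), F (Z → Z).
            F (Z → Z): α-rule — add T Z, F Z.
            × closes — contains both Z and ¬Z.
          branch 1.1.2 (add F ¬Z):
            ○ open, literals {Y=true, Z=true}.
      branch 1.2 (add F (Z ∧ Y), T (((Z ↔ Y) ∨ (Z → Z)) ∧ ¬Z)):
        T (((Z ↔ Y) ∨ (Z → Z)) ∧ ¬Z): α-rule — add T ((Z ↔ Y) ∨ (Z → Z)), T ¬Z.
        F (Z ∧ Y): β-rule — branch into F Z  //  F Y.
          branch 1.2.1 (add F Z):
            T ((Z ↔ Y) ∨ (Z → Z)): β-rule — branch into T (Z ↔ Y)  //  T (Z → Z).
              branch 1.2.1.1 (add T (Z ↔ Y)):
                T (Z ↔ Y): β-rule — branch into T Z, T Y  //  F Z, F Y.
                  branch 1.2.1.1.1 (add T Z, T Y):
                    × closes — contains both Z and ¬Z.
                  branch 1.2.1.1.2 (add F Z, F Y):
                    ○ open, literals {Y=false, Z=false}.
              branch 1.2.1.2 (add T (Z → Z)):
                T (Z → Z): β-rule — branch into F Z  //  T Z.
                  branch 1.2.1.2.1 (add F Z):
                    ○ open, literals {Z=false}.
                  branch 1.2.1.2.2 (add T Z):
                    × closes — contains both Z and ¬Z.
          branch 1.2.2 (add F Y):
            T ((Z ↔ Y) ∨ (Z → Z)): β-rule — branch into T (Z ↔ Y)  //  T (Z → Z).
              branch 1.2.2.1 (add T (Z ↔ Y)):
                T (Z ↔ Y): β-rule — branch into T Z, T Y  //  F Z, F Y.
                  branch 1.2.2.1.1 (add T Z, T Y):
                    × closes — contains both Z and ¬Z.
                  branch 1.2.2.1.2 (add F Z, F Y):
                    ○ open, literals {Y=false, Z=false}.
              branch 1.2.2.2 (add T (Z → Z)):
                T (Z → Z): β-rule — branch into F Z  //  T Z.
                  branch 1.2.2.2.1 (add F Z):
                    ○ open, literals {Y=false, Z=false}.
                  branch 1.2.2.2.2 (add T Z):
                    × closes — contains both Z and ¬Z.
  branch 2 (add T (((Y ∧ X) ∨ Y) ↔ Z)):
    T (((Y ∧ X) ∨ Y) ↔ Z): β-rule — branch into T ((Y ∧ X) ∨ Y), T Z  //  F ((Y ∧ X) ∨ Y), F Z.
      branch 2.1 (add T ((Y ∧ X) ∨ Y), T Z):
        T ((Y ∧ X) ∨ Y): β-rule — branch into T (Y ∧ X)  //  T Y.
          branch 2.1.1 (add T (Y ∧ X)):
            T (Y ∧ X): α-rule — add T Y, T X.
            ○ open, literals {X=true, Y=true, Z=true}.
          branch 2.1.2 (add T Y):
            ○ open, literals {Y=true, Z=true}.
      branch 2.2 (add F ((Y ∧ X) ∨ Y), F Z):
        F ((Y ∧ X) ∨ Y): α-rule — add F (Y ∧ X), F Y.
        F (Y ∧ X): β-rule — branch into F Y  //  F X.
          branch 2.2.1 (add F Y):
            ○ open, literals {Y=false, Z=false}.
          branch 2.2.2 (add F X):
            ○ open, literals {X=false, Y=false, Z=false}.
5 branches closed, 9 open.
Each open branch fixes some atoms; the unmentioned ones are free. Counting distinct full assignments: branch {Y=true, Z=true} (X) contributes 2 new; branch {Y=false, Z=false} (X) contributes 2 new; branch {Z=false} (X, Y) contributes 2 new; branch {Y=false, Z=false} (X) contributes 0 new; branch {Y=false, Z=false} (X) contributes 0 new; branch {X=true, Y=true, Z=true} (none free) contributes 0 new; branch {Y=true, Z=true} (X) contributes 0 new; branch {Y=false, Z=false} (X) contributes 0 new; branch {X=false, Y=false, Z=false} (none free) contributes 0 new. Total: 6.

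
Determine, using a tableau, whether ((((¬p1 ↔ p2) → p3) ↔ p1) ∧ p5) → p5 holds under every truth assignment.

Assume the negation and expand:
Initial set: {¬(((((¬p1 ↔ p2) → p3) ↔ p1) ∧ p5) → p5)}.
¬(((((¬p1 ↔ p2) → p3) ↔ p1) ∧ p5) → p5): α-rule — add ((((¬p1 ↔ p2) → p3) ↔ p1) ∧ p5), ¬p5.
((((¬p1 ↔ p2) → p3) ↔ p1) ∧ p5): α-rule — add (((¬p1 ↔ p2) → p3) ↔ p1), p5.
× closes — contains both p5 and ¬p5.
All 1 branch closes.
Every branch closed, so the negation is unsatisfiable and the formula is valid.

Valid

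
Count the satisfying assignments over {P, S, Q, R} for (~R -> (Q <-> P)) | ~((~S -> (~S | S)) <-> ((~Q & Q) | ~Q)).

14

Initial set: {((~R -> (Q <-> P)) | ~((~S -> (~S | S)) <-> ((~Q & Q) | ~Q)))}.
((~R -> (Q <-> P)) | ~((~S -> (~S | S)) <-> ((~Q & Q) | ~Q))): β-rule — branch into (~R -> (Q <-> P))  //  ~((~S -> (~S | S)) <-> ((~Q & Q) | ~Q)).
  branch 1 (add (~R -> (Q <-> P))):
    (~R -> (Q <-> P)): β-rule — branch into ~~R  //  (Q <-> P).
      branch 1.1 (add ~~R):
        ○ open, literals {R=true}.
      branch 1.2 (add (Q <-> P)):
        (Q <-> P): β-rule — branch into Q, P  //  ~Q, ~P.
          branch 1.2.1 (add Q, P):
            ○ open, literals {P=true, Q=true}.
          branch 1.2.2 (add ~Q, ~P):
            ○ open, literals {P=false, Q=false}.
  branch 2 (add ~((~S -> (~S | S)) <-> ((~Q & Q) | ~Q))):
    ~((~S -> (~S | S)) <-> ((~Q & Q) | ~Q)): β-rule — branch into (~S -> (~S | S)), ~((~Q & Q) | ~Q)  //  ~(~S -> (~S | S)), ((~Q & Q) | ~Q).
      branch 2.1 (add (~S -> (~S | S)), ~((~Q & Q) | ~Q)):
        ~((~Q & Q) | ~Q): α-rule — add ~(~Q & Q), ~~Q.
        (~S -> (~S | S)): β-rule — branch into ~~S  //  (~S | S).
          branch 2.1.1 (add ~~S):
            ~(~Q & Q): β-rule — branch into ~~Q  //  ~Q.
              branch 2.1.1.1 (add ~~Q):
                ○ open, literals {Q=true, S=true}.
              branch 2.1.1.2 (add ~Q):
                × closes — contains both Q and ~Q.
          branch 2.1.2 (add (~S | S)):
            ~(~Q & Q): β-rule — branch into ~~Q  //  ~Q.
              branch 2.1.2.1 (add ~~Q):
                (~S | S): β-rule — branch into ~S  //  S.
                  branch 2.1.2.1.1 (add ~S):
                    ○ open, literals {Q=true, S=false}.
                  branch 2.1.2.1.2 (add S):
                    ○ open, literals {Q=true, S=true}.
              branch 2.1.2.2 (add ~Q):
                × closes — contains both Q and ~Q.
      branch 2.2 (add ~(~S -> (~S | S)), ((~Q & Q) | ~Q)):
        ~(~S -> (~S | S)): α-rule — add ~S, ~(~S | S).
        ~(~S | S): α-rule — add ~~S, ~S.
        × closes — contains both S and ~S.
3 branches closed, 6 open.
Each open branch fixes some atoms; the unmentioned ones are free. Counting distinct full assignments: branch {R=true} (P, S, Q) contributes 8 new; branch {P=true, Q=true} (S, R) contributes 2 new; branch {P=false, Q=false} (S, R) contributes 2 new; branch {Q=true, S=true} (P, R) contributes 1 new; branch {Q=true, S=false} (P, R) contributes 1 new; branch {Q=true, S=true} (P, R) contributes 0 new. Total: 14.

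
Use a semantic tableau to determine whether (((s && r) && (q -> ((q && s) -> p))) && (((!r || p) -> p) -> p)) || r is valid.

Assume the negation and expand:
Initial set: {!((((s && r) && (q -> ((q && s) -> p))) && (((!r || p) -> p) -> p)) || r)}.
!((((s && r) && (q -> ((q && s) -> p))) && (((!r || p) -> p) -> p)) || r): α-rule — add !(((s && r) && (q -> ((q && s) -> p))) && (((!r || p) -> p) -> p)), !r.
!(((s && r) && (q -> ((q && s) -> p))) && (((!r || p) -> p) -> p)): β-rule — branch into !((s && r) && (q -> ((q && s) -> p)))  //  !(((!r || p) -> p) -> p).
  branch 1 (add !((s && r) && (q -> ((q && s) -> p)))):
    !((s && r) && (q -> ((q && s) -> p))): β-rule — branch into !(s && r)  //  !(q -> ((q && s) -> p)).
      branch 1.1 (add !(s && r)):
        !(s && r): β-rule — branch into !s  //  !r.
          branch 1.1.1 (add !s):
            ○ open, literals {r=F, s=F}.
          branch 1.1.2 (add !r):
            ○ open, literals {r=F}.
      branch 1.2 (add !(q -> ((q && s) -> p))):
        !(q -> ((q && s) -> p)): α-rule — add q, !((q && s) -> p).
        !((q && s) -> p): α-rule — add (q && s), !p.
        (q && s): α-rule — add q, s.
        ○ open, literals {p=F, q=T, r=F, s=T}.
  branch 2 (add !(((!r || p) -> p) -> p)):
    !(((!r || p) -> p) -> p): α-rule — add ((!r || p) -> p), !p.
    ((!r || p) -> p): β-rule — branch into !(!r || p)  //  p.
      branch 2.1 (add !(!r || p)):
        !(!r || p): α-rule — add !!r, !p.
        × closes — contains both r and !r.
      branch 2.2 (add p):
        × closes — contains both p and !p.
2 branches closed, 3 open.
An open branch gives a countermodel: r=F, s=F (unmentioned atoms arbitrary); under it the original formula is false.

Not valid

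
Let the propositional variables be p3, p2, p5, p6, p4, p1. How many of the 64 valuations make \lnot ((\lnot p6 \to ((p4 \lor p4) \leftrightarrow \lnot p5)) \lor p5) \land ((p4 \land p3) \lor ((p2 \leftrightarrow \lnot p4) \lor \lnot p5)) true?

8

Initial set: {(\lnot ((\lnot p6 \to ((p4 \lor p4) \leftrightarrow \lnot p5)) \lor p5) \land ((p4 \land p3) \lor ((p2 \leftrightarrow \lnot p4) \lor \lnot p5)))}.
(\lnot ((\lnot p6 \to ((p4 \lor p4) \leftrightarrow \lnot p5)) \lor p5) \land ((p4 \land p3) \lor ((p2 \leftrightarrow \lnot p4) \lor \lnot p5))): α-rule — add \lnot ((\lnot p6 \to ((p4 \lor p4) \leftrightarrow \lnot p5)) \lor p5), ((p4 \land p3) \lor ((p2 \leftrightarrow \lnot p4) \lor \lnot p5)).
\lnot ((\lnot p6 \to ((p4 \lor p4) \leftrightarrow \lnot p5)) \lor p5): α-rule — add \lnot (\lnot p6 \to ((p4 \lor p4) \leftrightarrow \lnot p5)), \lnot p5.
\lnot (\lnot p6 \to ((p4 \lor p4) \leftrightarrow \lnot p5)): α-rule — add \lnot p6, \lnot ((p4 \lor p4) \leftrightarrow \lnot p5).
((p4 \land p3) \lor ((p2 \leftrightarrow \lnot p4) \lor \lnot p5)): β-rule — branch into (p4 \land p3)  //  ((p2 \leftrightarrow \lnot p4) \lor \lnot p5).
  branch 1 (add (p4 \land p3)):
    (p4 \land p3): α-rule — add p4, p3.
    \lnot ((p4 \lor p4) \leftrightarrow \lnot p5): β-rule — branch into (p4 \lor p4), \lnot \lnot p5  //  \lnot (p4 \lor p4), \lnot p5.
      branch 1.1 (add (p4 \lor p4), \lnot \lnot p5):
        × closes — contains both p5 and \lnot p5.
      branch 1.2 (add \lnot (p4 \lor p4), \lnot p5):
        \lnot (p4 \lor p4): α-rule — add \lnot p4, \lnot p4.
        × closes — contains both p4 and \lnot p4.
  branch 2 (add ((p2 \leftrightarrow \lnot p4) \lor \lnot p5)):
    \lnot ((p4 \lor p4) \leftrightarrow \lnot p5): β-rule — branch into (p4 \lor p4), \lnot \lnot p5  //  \lnot (p4 \lor p4), \lnot p5.
      branch 2.1 (add (p4 \lor p4), \lnot \lnot p5):
        × closes — contains both p5 and \lnot p5.
      branch 2.2 (add \lnot (p4 \lor p4), \lnot p5):
        \lnot (p4 \lor p4): α-rule — add \lnot p4, \lnot p4.
        ((p2 \leftrightarrow \lnot p4) \lor \lnot p5): β-rule — branch into (p2 \leftrightarrow \lnot p4)  //  \lnot p5.
          branch 2.2.1 (add (p2 \leftrightarrow \lnot p4)):
            (p2 \leftrightarrow \lnot p4): β-rule — branch into p2, \lnot p4  //  \lnot p2, \lnot \lnot p4.
              branch 2.2.1.1 (add p2, \lnot p4):
                ○ open, literals {p2=true, p4=false, p5=false, p6=false}.
              branch 2.2.1.2 (add \lnot p2, \lnot \lnot p4):
                × closes — contains both p4 and \lnot p4.
          branch 2.2.2 (add \lnot p5):
            ○ open, literals {p4=false, p5=false, p6=false}.
4 branches closed, 2 open.
Each open branch fixes some atoms; the unmentioned ones are free. Counting distinct full assignments: branch {p2=true, p4=false, p5=false, p6=false} (p3, p1) contributes 4 new; branch {p4=false, p5=false, p6=false} (p3, p2, p1) contributes 4 new. Total: 8.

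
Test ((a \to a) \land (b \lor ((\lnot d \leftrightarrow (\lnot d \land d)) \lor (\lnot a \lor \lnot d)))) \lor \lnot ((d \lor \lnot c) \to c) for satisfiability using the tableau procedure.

Satisfiable

Initial set: {T (((a \to a) \land (b \lor ((\lnot d \leftrightarrow (\lnot d \land d)) \lor (\lnot a \lor \lnot d)))) \lor \lnot ((d \lor \lnot c) \to c))}.
T (((a \to a) \land (b \lor ((\lnot d \leftrightarrow (\lnot d \land d)) \lor (\lnot a \lor \lnot d)))) \lor \lnot ((d \lor \lnot c) \to c)): β-rule — branch into T ((a \to a) \land (b \lor ((\lnot d \leftrightarrow (\lnot d \land d)) \lor (\lnot a \lor \lnot d))))  //  T \lnot ((d \lor \lnot c) \to c).
  branch 1 (add T ((a \to a) \land (b \lor ((\lnot d \leftrightarrow (\lnot d \land d)) \lor (\lnot a \lor \lnot d))))):
    T ((a \to a) \land (b \lor ((\lnot d \leftrightarrow (\lnot d \land d)) \lor (\lnot a \lor \lnot d)))): α-rule — add T (a \to a), T (b \lor ((\lnot d \leftrightarrow (\lnot d \land d)) \lor (\lnot a \lor \lnot d))).
    T (a \to a): β-rule — branch into F a  //  T a.
      branch 1.1 (add F a):
        T (b \lor ((\lnot d \leftrightarrow (\lnot d \land d)) \lor (\lnot a \lor \lnot d))): β-rule — branch into T b  //  T ((\lnot d \leftrightarrow (\lnot d \land d)) \lor (\lnot a \lor \lnot d)).
          branch 1.1.1 (add T b):
            ○ open, literals {a=0, b=1}.
          branch 1.1.2 (add T ((\lnot d \leftrightarrow (\lnot d \land d)) \lor (\lnot a \lor \lnot d))):
            T ((\lnot d \leftrightarrow (\lnot d \land d)) \lor (\lnot a \lor \lnot d)): β-rule — branch into T (\lnot d \leftrightarrow (\lnot d \land d))  //  T (\lnot a \lor \lnot d).
              branch 1.1.2.1 (add T (\lnot d \leftrightarrow (\lnot d \land d))):
                T (\lnot d \leftrightarrow (\lnot d \land d)): β-rule — branch into T \lnot d, T (\lnot d \land d)  //  F \lnot d, F (\lnot d \land d).
                  branch 1.1.2.1.1 (add T \lnot d, T (\lnot d \land d)):
                    T (\lnot d \land d): α-rule — add T \lnot d, T d.
                    × closes — contains both d and \lnot d.
                  branch 1.1.2.1.2 (add F \lnot d, F (\lnot d \land d)):
                    F (\lnot d \land d): β-rule — branch into F \lnot d  //  F d.
                      branch 1.1.2.1.2.1 (add F \lnot d):
                        ○ open, literals {a=0, d=1}.
                      branch 1.1.2.1.2.2 (add F d):
                        × closes — contains both d and \lnot d.
              branch 1.1.2.2 (add T (\lnot a \lor \lnot d)):
                T (\lnot a \lor \lnot d): β-rule — branch into T \lnot a  //  T \lnot d.
                  branch 1.1.2.2.1 (add T \lnot a):
                    ○ open, literals {a=0}.
                  branch 1.1.2.2.2 (add T \lnot d):
                    ○ open, literals {a=0, d=0}.
      branch 1.2 (add T a):
        T (b \lor ((\lnot d \leftrightarrow (\lnot d \land d)) \lor (\lnot a \lor \lnot d))): β-rule — branch into T b  //  T ((\lnot d \leftrightarrow (\lnot d \land d)) \lor (\lnot a \lor \lnot d)).
          branch 1.2.1 (add T b):
            ○ open, literals {a=1, b=1}.
          branch 1.2.2 (add T ((\lnot d \leftrightarrow (\lnot d \land d)) \lor (\lnot a \lor \lnot d))):
            T ((\lnot d \leftrightarrow (\lnot d \land d)) \lor (\lnot a \lor \lnot d)): β-rule — branch into T (\lnot d \leftrightarrow (\lnot d \land d))  //  T (\lnot a \lor \lnot d).
              branch 1.2.2.1 (add T (\lnot d \leftrightarrow (\lnot d \land d))):
                T (\lnot d \leftrightarrow (\lnot d \land d)): β-rule — branch into T \lnot d, T (\lnot d \land d)  //  F \lnot d, F (\lnot d \land d).
                  branch 1.2.2.1.1 (add T \lnot d, T (\lnot d \land d)):
                    T (\lnot d \land d): α-rule — add T \lnot d, T d.
                    × closes — contains both d and \lnot d.
                  branch 1.2.2.1.2 (add F \lnot d, F (\lnot d \land d)):
                    F (\lnot d \land d): β-rule — branch into F \lnot d  //  F d.
                      branch 1.2.2.1.2.1 (add F \lnot d):
                        ○ open, literals {a=1, d=1}.
                      branch 1.2.2.1.2.2 (add F d):
                        × closes — contains both d and \lnot d.
              branch 1.2.2.2 (add T (\lnot a \lor \lnot d)):
                T (\lnot a \lor \lnot d): β-rule — branch into T \lnot a  //  T \lnot d.
                  branch 1.2.2.2.1 (add T \lnot a):
                    × closes — contains both a and \lnot a.
                  branch 1.2.2.2.2 (add T \lnot d):
                    ○ open, literals {a=1, d=0}.
  branch 2 (add T \lnot ((d \lor \lnot c) \to c)):
    T \lnot ((d \lor \lnot c) \to c): α-rule — add T (d \lor \lnot c), F c.
    T (d \lor \lnot c): β-rule — branch into T d  //  T \lnot c.
      branch 2.1 (add T d):
        ○ open, literals {c=0, d=1}.
      branch 2.2 (add T \lnot c):
        ○ open, literals {c=0}.
5 branches closed, 9 open.
An open branch gives a satisfying assignment: a=0, b=1.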